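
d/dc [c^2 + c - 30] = 2*c + 1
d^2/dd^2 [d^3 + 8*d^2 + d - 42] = 6*d + 16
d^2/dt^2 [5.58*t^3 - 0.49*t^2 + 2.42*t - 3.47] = 33.48*t - 0.98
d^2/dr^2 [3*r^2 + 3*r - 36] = 6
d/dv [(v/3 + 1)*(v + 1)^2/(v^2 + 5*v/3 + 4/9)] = 3*(9*v^4 + 30*v^3 + 24*v^2 - 14*v - 17)/(81*v^4 + 270*v^3 + 297*v^2 + 120*v + 16)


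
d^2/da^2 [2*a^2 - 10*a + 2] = 4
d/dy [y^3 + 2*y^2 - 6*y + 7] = 3*y^2 + 4*y - 6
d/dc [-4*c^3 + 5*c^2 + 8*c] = -12*c^2 + 10*c + 8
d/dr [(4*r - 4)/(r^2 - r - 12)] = 4*(r^2 - r - (r - 1)*(2*r - 1) - 12)/(-r^2 + r + 12)^2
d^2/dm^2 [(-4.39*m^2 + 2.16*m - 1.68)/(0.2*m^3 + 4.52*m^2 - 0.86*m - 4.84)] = (-0.3512*m^6 + 0.5184*m^5 + 6.37896000000023*m^4 - 28.920048*m^3 - 755.349024*m^2 + 312.948864*m - 299.64944)/(0.008*m^9 + 0.5424*m^8 + 12.15504*m^7 + 87.099968*m^6 - 78.518832*m^5 - 281.625552*m^4 + 126.303592*m^3 + 306.912144*m^2 - 60.438048*m - 113.379904)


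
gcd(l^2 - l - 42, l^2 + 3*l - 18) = l + 6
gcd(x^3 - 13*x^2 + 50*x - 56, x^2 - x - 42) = x - 7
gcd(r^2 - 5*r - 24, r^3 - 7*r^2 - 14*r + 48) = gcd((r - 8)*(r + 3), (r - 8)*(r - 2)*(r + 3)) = r^2 - 5*r - 24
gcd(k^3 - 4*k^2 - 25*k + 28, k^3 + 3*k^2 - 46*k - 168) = k^2 - 3*k - 28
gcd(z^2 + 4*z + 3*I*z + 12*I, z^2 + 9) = z + 3*I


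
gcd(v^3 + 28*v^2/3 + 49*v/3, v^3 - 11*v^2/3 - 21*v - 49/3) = v + 7/3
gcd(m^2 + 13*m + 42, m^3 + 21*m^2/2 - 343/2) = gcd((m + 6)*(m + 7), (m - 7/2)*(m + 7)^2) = m + 7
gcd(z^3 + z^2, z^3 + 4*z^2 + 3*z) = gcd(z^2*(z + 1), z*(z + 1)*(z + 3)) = z^2 + z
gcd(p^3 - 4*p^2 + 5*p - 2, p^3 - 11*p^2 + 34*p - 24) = p - 1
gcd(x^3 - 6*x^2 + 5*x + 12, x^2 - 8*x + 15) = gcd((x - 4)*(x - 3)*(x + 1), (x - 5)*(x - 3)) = x - 3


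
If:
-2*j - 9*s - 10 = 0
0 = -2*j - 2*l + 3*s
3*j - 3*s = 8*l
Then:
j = -50/43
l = -5/43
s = -110/129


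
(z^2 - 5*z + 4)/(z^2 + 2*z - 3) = (z - 4)/(z + 3)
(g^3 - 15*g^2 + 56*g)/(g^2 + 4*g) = (g^2 - 15*g + 56)/(g + 4)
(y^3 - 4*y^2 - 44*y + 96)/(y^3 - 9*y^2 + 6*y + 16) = (y + 6)/(y + 1)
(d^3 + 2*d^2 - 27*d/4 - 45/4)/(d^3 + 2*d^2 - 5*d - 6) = (d^2 - d - 15/4)/(d^2 - d - 2)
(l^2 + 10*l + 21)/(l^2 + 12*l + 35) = (l + 3)/(l + 5)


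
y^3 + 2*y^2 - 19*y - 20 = (y - 4)*(y + 1)*(y + 5)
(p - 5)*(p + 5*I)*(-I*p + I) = -I*p^3 + 5*p^2 + 6*I*p^2 - 30*p - 5*I*p + 25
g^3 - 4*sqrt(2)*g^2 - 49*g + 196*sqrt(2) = (g - 7)*(g + 7)*(g - 4*sqrt(2))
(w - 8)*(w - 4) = w^2 - 12*w + 32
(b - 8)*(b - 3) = b^2 - 11*b + 24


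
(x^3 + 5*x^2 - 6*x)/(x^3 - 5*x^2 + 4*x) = (x + 6)/(x - 4)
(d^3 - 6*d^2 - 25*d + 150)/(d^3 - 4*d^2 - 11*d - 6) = (d^2 - 25)/(d^2 + 2*d + 1)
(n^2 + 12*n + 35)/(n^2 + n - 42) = (n + 5)/(n - 6)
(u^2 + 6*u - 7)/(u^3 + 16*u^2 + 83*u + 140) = (u - 1)/(u^2 + 9*u + 20)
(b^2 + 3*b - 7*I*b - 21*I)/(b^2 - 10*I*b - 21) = (b + 3)/(b - 3*I)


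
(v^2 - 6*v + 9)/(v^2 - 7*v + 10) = (v^2 - 6*v + 9)/(v^2 - 7*v + 10)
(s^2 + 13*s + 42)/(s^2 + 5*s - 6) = (s + 7)/(s - 1)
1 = 1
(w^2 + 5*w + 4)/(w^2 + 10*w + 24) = (w + 1)/(w + 6)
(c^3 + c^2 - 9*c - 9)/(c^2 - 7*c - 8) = (c^2 - 9)/(c - 8)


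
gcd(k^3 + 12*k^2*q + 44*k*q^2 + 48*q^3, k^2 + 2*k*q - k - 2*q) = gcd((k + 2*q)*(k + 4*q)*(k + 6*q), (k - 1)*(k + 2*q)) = k + 2*q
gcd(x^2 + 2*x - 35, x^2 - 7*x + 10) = x - 5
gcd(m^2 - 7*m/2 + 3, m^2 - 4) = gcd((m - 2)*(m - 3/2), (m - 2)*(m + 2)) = m - 2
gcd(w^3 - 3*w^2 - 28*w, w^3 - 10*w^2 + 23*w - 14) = w - 7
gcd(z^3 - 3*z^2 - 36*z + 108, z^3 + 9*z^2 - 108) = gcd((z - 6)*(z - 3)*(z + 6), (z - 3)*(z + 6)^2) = z^2 + 3*z - 18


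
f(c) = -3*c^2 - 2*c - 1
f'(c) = -6*c - 2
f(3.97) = -56.22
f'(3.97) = -25.82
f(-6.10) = -100.43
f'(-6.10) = 34.60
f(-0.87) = -1.53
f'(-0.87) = 3.22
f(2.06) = -17.85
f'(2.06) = -14.36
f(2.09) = -18.28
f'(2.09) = -14.54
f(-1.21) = -2.97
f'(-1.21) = 5.26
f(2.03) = -17.42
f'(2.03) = -14.18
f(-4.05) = -42.11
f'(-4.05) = 22.30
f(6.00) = -121.00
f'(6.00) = -38.00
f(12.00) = -457.00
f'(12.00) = -74.00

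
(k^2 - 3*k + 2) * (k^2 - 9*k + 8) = k^4 - 12*k^3 + 37*k^2 - 42*k + 16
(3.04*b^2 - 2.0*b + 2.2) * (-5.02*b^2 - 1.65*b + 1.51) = -15.2608*b^4 + 5.024*b^3 - 3.1536*b^2 - 6.65*b + 3.322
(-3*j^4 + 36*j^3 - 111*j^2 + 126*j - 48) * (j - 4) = -3*j^5 + 48*j^4 - 255*j^3 + 570*j^2 - 552*j + 192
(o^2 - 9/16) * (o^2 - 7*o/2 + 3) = o^4 - 7*o^3/2 + 39*o^2/16 + 63*o/32 - 27/16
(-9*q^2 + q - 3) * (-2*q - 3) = 18*q^3 + 25*q^2 + 3*q + 9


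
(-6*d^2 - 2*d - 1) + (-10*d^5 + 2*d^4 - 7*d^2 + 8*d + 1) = -10*d^5 + 2*d^4 - 13*d^2 + 6*d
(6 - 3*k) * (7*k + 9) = -21*k^2 + 15*k + 54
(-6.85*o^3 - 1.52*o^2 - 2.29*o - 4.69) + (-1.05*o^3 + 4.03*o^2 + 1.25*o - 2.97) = -7.9*o^3 + 2.51*o^2 - 1.04*o - 7.66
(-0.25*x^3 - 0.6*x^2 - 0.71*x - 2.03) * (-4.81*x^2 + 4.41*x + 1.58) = 1.2025*x^5 + 1.7835*x^4 + 0.374099999999999*x^3 + 5.6852*x^2 - 10.0741*x - 3.2074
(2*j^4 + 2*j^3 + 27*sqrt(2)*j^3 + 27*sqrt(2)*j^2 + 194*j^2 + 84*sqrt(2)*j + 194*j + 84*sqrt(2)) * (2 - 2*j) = -4*j^5 - 54*sqrt(2)*j^4 - 384*j^3 - 114*sqrt(2)*j^2 + 388*j + 168*sqrt(2)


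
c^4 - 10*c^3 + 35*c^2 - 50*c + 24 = (c - 4)*(c - 3)*(c - 2)*(c - 1)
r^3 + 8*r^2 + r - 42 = (r - 2)*(r + 3)*(r + 7)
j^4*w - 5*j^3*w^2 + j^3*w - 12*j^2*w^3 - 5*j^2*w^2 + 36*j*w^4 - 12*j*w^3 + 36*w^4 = (j - 6*w)*(j - 2*w)*(j + 3*w)*(j*w + w)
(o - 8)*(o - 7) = o^2 - 15*o + 56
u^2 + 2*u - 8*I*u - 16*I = (u + 2)*(u - 8*I)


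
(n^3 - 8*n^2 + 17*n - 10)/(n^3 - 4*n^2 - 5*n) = (n^2 - 3*n + 2)/(n*(n + 1))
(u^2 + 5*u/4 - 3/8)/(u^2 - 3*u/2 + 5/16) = 2*(2*u + 3)/(4*u - 5)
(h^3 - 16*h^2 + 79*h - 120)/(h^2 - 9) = (h^2 - 13*h + 40)/(h + 3)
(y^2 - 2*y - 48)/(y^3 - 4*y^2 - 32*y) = (y + 6)/(y*(y + 4))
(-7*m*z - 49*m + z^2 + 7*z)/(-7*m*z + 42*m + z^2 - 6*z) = (z + 7)/(z - 6)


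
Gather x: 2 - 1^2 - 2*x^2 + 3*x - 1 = -2*x^2 + 3*x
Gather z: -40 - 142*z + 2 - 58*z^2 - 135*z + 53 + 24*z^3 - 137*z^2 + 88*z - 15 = 24*z^3 - 195*z^2 - 189*z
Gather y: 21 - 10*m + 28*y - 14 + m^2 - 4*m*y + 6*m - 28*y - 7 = m^2 - 4*m*y - 4*m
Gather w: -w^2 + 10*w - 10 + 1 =-w^2 + 10*w - 9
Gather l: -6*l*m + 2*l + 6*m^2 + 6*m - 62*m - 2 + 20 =l*(2 - 6*m) + 6*m^2 - 56*m + 18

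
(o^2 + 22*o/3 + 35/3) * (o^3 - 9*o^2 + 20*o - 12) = o^5 - 5*o^4/3 - 103*o^3/3 + 89*o^2/3 + 436*o/3 - 140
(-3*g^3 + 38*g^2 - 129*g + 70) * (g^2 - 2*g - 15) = -3*g^5 + 44*g^4 - 160*g^3 - 242*g^2 + 1795*g - 1050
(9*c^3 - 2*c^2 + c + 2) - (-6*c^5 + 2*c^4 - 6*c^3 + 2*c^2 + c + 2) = 6*c^5 - 2*c^4 + 15*c^3 - 4*c^2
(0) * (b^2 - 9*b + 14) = 0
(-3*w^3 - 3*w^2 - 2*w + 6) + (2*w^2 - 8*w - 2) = -3*w^3 - w^2 - 10*w + 4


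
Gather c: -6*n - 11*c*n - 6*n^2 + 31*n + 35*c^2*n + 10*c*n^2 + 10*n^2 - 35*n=35*c^2*n + c*(10*n^2 - 11*n) + 4*n^2 - 10*n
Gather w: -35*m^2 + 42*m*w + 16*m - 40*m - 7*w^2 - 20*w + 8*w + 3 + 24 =-35*m^2 - 24*m - 7*w^2 + w*(42*m - 12) + 27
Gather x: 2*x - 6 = 2*x - 6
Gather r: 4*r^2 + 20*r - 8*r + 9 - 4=4*r^2 + 12*r + 5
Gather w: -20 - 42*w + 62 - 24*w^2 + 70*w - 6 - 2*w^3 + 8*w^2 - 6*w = -2*w^3 - 16*w^2 + 22*w + 36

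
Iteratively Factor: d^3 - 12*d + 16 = (d - 2)*(d^2 + 2*d - 8) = (d - 2)^2*(d + 4)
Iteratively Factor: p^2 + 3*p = (p + 3)*(p)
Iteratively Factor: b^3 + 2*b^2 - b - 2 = (b - 1)*(b^2 + 3*b + 2) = (b - 1)*(b + 1)*(b + 2)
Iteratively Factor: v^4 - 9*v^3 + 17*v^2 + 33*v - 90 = (v - 3)*(v^3 - 6*v^2 - v + 30) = (v - 3)*(v + 2)*(v^2 - 8*v + 15) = (v - 5)*(v - 3)*(v + 2)*(v - 3)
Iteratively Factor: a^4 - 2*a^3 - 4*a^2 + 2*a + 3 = (a - 3)*(a^3 + a^2 - a - 1) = (a - 3)*(a + 1)*(a^2 - 1) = (a - 3)*(a + 1)^2*(a - 1)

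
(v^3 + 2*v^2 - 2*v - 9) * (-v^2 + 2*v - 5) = -v^5 + v^3 - 5*v^2 - 8*v + 45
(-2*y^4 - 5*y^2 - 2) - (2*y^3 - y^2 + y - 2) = -2*y^4 - 2*y^3 - 4*y^2 - y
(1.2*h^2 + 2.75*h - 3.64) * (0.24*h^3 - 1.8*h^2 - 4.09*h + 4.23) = 0.288*h^5 - 1.5*h^4 - 10.7316*h^3 + 0.380500000000002*h^2 + 26.5201*h - 15.3972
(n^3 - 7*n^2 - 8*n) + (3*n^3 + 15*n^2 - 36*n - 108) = 4*n^3 + 8*n^2 - 44*n - 108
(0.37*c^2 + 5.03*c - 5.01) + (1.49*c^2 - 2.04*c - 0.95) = 1.86*c^2 + 2.99*c - 5.96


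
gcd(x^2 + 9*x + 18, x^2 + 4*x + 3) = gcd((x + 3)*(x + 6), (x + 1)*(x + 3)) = x + 3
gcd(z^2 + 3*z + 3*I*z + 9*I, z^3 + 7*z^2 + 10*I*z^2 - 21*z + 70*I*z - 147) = z + 3*I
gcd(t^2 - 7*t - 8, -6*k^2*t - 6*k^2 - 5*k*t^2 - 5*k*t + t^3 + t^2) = t + 1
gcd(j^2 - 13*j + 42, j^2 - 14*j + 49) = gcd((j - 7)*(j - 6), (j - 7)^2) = j - 7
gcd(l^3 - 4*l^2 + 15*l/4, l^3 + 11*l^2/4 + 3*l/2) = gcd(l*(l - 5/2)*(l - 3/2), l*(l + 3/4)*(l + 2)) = l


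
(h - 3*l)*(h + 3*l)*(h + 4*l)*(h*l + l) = h^4*l + 4*h^3*l^2 + h^3*l - 9*h^2*l^3 + 4*h^2*l^2 - 36*h*l^4 - 9*h*l^3 - 36*l^4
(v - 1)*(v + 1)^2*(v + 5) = v^4 + 6*v^3 + 4*v^2 - 6*v - 5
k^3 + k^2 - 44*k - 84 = (k - 7)*(k + 2)*(k + 6)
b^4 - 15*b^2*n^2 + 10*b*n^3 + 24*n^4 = (b - 3*n)*(b - 2*n)*(b + n)*(b + 4*n)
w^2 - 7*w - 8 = (w - 8)*(w + 1)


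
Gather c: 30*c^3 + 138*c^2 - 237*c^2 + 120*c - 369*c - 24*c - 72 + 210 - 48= 30*c^3 - 99*c^2 - 273*c + 90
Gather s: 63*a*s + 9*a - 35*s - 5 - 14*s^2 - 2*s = 9*a - 14*s^2 + s*(63*a - 37) - 5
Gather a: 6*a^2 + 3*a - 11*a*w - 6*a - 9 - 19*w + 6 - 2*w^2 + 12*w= 6*a^2 + a*(-11*w - 3) - 2*w^2 - 7*w - 3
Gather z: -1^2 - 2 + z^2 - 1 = z^2 - 4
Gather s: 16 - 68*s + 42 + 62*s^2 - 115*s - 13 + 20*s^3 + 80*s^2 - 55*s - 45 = 20*s^3 + 142*s^2 - 238*s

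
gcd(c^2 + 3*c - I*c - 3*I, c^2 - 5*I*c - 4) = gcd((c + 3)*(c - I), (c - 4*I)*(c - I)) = c - I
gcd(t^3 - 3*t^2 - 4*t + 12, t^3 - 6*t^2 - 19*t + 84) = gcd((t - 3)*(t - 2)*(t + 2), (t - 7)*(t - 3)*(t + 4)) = t - 3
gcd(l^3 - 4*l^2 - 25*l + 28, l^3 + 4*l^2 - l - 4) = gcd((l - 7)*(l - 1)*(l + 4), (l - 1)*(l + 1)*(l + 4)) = l^2 + 3*l - 4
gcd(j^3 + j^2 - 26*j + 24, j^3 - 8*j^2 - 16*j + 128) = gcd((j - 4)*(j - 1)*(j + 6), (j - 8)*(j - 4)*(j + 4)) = j - 4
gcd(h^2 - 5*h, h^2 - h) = h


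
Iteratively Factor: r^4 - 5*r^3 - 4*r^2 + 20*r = (r)*(r^3 - 5*r^2 - 4*r + 20) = r*(r + 2)*(r^2 - 7*r + 10) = r*(r - 5)*(r + 2)*(r - 2)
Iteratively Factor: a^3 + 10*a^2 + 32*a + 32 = (a + 4)*(a^2 + 6*a + 8) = (a + 4)^2*(a + 2)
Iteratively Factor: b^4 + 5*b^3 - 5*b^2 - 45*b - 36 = (b - 3)*(b^3 + 8*b^2 + 19*b + 12) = (b - 3)*(b + 1)*(b^2 + 7*b + 12) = (b - 3)*(b + 1)*(b + 4)*(b + 3)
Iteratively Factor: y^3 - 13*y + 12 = (y - 1)*(y^2 + y - 12) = (y - 1)*(y + 4)*(y - 3)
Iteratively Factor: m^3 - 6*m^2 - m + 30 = (m + 2)*(m^2 - 8*m + 15) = (m - 3)*(m + 2)*(m - 5)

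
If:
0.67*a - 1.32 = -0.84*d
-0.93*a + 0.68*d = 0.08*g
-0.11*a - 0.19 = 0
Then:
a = -1.73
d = 2.95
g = 45.15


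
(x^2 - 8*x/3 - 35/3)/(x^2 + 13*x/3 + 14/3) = (x - 5)/(x + 2)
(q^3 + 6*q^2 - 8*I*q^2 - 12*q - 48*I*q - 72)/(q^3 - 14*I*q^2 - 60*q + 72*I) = (q + 6)/(q - 6*I)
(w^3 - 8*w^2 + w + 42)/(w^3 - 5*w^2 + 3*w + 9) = (w^2 - 5*w - 14)/(w^2 - 2*w - 3)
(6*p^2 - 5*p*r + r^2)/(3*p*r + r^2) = (6*p^2 - 5*p*r + r^2)/(r*(3*p + r))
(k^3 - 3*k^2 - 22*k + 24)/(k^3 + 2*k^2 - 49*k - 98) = (k^3 - 3*k^2 - 22*k + 24)/(k^3 + 2*k^2 - 49*k - 98)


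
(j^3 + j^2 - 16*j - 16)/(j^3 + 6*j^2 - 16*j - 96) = (j + 1)/(j + 6)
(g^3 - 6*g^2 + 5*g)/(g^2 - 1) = g*(g - 5)/(g + 1)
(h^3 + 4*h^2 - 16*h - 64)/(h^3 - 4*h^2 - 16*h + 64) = (h + 4)/(h - 4)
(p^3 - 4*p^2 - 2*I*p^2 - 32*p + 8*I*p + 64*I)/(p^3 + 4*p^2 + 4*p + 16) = (p - 8)/(p + 2*I)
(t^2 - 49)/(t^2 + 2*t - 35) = (t - 7)/(t - 5)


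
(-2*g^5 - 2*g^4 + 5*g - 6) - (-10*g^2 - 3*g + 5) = -2*g^5 - 2*g^4 + 10*g^2 + 8*g - 11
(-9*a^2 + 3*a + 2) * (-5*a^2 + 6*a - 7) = 45*a^4 - 69*a^3 + 71*a^2 - 9*a - 14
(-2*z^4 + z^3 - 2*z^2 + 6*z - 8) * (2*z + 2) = -4*z^5 - 2*z^4 - 2*z^3 + 8*z^2 - 4*z - 16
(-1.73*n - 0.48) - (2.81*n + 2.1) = -4.54*n - 2.58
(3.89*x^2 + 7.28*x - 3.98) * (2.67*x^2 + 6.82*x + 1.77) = 10.3863*x^4 + 45.9674*x^3 + 45.9083*x^2 - 14.258*x - 7.0446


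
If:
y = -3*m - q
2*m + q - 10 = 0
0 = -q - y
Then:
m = 0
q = 10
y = -10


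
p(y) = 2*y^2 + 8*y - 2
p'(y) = 4*y + 8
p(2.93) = 38.61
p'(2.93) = 19.72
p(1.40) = 13.12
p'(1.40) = 13.60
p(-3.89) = -2.86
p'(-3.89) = -7.56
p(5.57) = 104.61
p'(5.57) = 30.28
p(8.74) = 220.70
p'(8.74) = 42.96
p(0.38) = 1.33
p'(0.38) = 9.52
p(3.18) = 43.66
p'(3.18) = 20.72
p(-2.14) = -9.96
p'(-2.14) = -0.56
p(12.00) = 382.00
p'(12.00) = 56.00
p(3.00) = 40.00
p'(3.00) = 20.00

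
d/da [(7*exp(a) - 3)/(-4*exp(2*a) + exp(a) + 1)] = ((7*exp(a) - 3)*(8*exp(a) - 1) - 28*exp(2*a) + 7*exp(a) + 7)*exp(a)/(-4*exp(2*a) + exp(a) + 1)^2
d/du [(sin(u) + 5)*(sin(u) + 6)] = (2*sin(u) + 11)*cos(u)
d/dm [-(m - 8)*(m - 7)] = 15 - 2*m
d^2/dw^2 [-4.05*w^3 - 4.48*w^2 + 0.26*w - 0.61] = -24.3*w - 8.96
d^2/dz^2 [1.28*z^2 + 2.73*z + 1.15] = 2.56000000000000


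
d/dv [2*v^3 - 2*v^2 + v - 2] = 6*v^2 - 4*v + 1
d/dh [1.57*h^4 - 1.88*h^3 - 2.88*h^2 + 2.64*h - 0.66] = 6.28*h^3 - 5.64*h^2 - 5.76*h + 2.64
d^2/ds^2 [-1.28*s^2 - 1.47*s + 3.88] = -2.56000000000000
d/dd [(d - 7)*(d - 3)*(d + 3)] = 3*d^2 - 14*d - 9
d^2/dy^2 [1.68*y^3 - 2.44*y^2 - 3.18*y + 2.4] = 10.08*y - 4.88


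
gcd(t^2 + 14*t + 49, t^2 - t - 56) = t + 7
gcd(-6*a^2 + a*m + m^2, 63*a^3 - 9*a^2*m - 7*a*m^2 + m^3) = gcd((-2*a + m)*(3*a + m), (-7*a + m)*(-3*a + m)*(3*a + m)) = 3*a + m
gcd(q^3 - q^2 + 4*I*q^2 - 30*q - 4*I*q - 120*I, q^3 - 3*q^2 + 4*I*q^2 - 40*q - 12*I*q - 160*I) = q^2 + q*(5 + 4*I) + 20*I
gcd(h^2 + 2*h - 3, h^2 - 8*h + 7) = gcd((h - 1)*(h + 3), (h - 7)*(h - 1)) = h - 1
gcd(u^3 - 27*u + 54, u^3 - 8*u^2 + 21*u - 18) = u^2 - 6*u + 9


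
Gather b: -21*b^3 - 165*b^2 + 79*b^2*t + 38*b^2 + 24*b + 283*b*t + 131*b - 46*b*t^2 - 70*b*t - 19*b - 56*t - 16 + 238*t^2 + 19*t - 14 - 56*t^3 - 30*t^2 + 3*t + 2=-21*b^3 + b^2*(79*t - 127) + b*(-46*t^2 + 213*t + 136) - 56*t^3 + 208*t^2 - 34*t - 28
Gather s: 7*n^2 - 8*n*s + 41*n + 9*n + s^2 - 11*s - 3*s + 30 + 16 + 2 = 7*n^2 + 50*n + s^2 + s*(-8*n - 14) + 48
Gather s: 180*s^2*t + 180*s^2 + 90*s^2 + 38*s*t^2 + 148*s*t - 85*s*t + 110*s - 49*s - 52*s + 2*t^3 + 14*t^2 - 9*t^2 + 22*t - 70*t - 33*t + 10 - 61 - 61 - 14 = s^2*(180*t + 270) + s*(38*t^2 + 63*t + 9) + 2*t^3 + 5*t^2 - 81*t - 126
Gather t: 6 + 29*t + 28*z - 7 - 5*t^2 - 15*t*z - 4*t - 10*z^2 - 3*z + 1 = -5*t^2 + t*(25 - 15*z) - 10*z^2 + 25*z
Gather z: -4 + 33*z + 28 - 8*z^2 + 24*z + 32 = -8*z^2 + 57*z + 56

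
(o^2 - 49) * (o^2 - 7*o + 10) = o^4 - 7*o^3 - 39*o^2 + 343*o - 490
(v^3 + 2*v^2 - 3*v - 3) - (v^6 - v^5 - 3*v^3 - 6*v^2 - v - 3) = -v^6 + v^5 + 4*v^3 + 8*v^2 - 2*v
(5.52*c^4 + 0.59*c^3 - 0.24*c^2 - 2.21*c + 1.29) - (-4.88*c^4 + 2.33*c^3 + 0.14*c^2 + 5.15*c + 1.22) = 10.4*c^4 - 1.74*c^3 - 0.38*c^2 - 7.36*c + 0.0700000000000001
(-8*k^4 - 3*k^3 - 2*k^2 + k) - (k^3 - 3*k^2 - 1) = -8*k^4 - 4*k^3 + k^2 + k + 1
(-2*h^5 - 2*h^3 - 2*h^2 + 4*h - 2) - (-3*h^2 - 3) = -2*h^5 - 2*h^3 + h^2 + 4*h + 1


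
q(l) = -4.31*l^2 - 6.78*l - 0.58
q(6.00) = -196.42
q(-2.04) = -4.69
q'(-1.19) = 3.48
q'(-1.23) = 3.82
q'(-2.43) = 14.17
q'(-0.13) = -5.66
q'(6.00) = -58.50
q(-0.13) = 0.23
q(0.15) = -1.69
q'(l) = -8.62*l - 6.78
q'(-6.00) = 44.94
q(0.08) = -1.15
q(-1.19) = 1.38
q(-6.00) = -115.06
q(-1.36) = 0.67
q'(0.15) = -8.07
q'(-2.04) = 10.80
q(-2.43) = -9.55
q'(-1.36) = 4.94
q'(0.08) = -7.47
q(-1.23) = 1.24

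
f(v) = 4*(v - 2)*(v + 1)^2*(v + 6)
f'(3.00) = 928.00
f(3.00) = 576.00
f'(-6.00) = -800.00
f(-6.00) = 0.00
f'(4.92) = 3450.31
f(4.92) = 4470.01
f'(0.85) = -38.55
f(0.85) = -107.84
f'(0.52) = -70.76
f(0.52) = -89.18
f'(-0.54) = -48.56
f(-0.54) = -11.74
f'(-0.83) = -19.63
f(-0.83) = -1.69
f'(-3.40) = 205.06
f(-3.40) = -323.48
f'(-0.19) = -72.95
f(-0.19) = -33.39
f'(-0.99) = -1.20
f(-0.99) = -0.01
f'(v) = 4*(v - 2)*(v + 1)^2 + 4*(v - 2)*(v + 6)*(2*v + 2) + 4*(v + 1)^2*(v + 6) = 16*v^3 + 72*v^2 - 24*v - 80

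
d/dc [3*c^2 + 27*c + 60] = 6*c + 27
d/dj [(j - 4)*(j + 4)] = 2*j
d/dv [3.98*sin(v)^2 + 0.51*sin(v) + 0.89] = (7.96*sin(v) + 0.51)*cos(v)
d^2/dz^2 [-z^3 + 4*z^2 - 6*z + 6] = 8 - 6*z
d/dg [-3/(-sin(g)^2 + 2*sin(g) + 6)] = 6*(1 - sin(g))*cos(g)/(2*sin(g) + cos(g)^2 + 5)^2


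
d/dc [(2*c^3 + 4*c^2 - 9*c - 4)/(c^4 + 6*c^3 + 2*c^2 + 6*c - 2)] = (-2*c^6 - 8*c^5 + 7*c^4 + 148*c^3 + 102*c^2 + 42)/(c^8 + 12*c^7 + 40*c^6 + 36*c^5 + 72*c^4 + 28*c^2 - 24*c + 4)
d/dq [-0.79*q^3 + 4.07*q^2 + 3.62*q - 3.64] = -2.37*q^2 + 8.14*q + 3.62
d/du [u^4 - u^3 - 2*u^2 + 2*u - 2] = 4*u^3 - 3*u^2 - 4*u + 2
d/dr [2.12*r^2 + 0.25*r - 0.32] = 4.24*r + 0.25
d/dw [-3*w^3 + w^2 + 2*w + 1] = -9*w^2 + 2*w + 2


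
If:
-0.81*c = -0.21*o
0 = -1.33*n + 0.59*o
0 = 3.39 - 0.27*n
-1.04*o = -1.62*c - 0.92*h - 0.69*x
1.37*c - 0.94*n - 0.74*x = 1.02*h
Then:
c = 7.34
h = -617.07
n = 12.56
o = 28.30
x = 848.19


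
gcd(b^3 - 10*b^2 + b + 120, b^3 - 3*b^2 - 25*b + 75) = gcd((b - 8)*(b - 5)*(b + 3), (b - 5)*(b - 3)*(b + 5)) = b - 5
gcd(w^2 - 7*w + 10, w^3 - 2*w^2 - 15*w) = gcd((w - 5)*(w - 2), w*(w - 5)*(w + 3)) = w - 5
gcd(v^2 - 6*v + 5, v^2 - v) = v - 1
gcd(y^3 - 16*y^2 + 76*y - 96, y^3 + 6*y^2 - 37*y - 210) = y - 6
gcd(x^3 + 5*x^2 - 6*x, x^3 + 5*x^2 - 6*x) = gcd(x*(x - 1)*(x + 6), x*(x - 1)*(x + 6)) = x^3 + 5*x^2 - 6*x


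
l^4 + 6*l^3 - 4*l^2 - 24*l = l*(l - 2)*(l + 2)*(l + 6)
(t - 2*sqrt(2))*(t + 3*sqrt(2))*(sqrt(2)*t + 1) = sqrt(2)*t^3 + 3*t^2 - 11*sqrt(2)*t - 12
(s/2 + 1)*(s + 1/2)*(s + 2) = s^3/2 + 9*s^2/4 + 3*s + 1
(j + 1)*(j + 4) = j^2 + 5*j + 4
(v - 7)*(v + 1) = v^2 - 6*v - 7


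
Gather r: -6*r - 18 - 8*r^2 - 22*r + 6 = -8*r^2 - 28*r - 12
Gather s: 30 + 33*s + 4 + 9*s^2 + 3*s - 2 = 9*s^2 + 36*s + 32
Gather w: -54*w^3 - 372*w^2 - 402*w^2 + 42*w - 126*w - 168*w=-54*w^3 - 774*w^2 - 252*w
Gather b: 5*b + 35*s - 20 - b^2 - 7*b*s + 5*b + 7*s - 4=-b^2 + b*(10 - 7*s) + 42*s - 24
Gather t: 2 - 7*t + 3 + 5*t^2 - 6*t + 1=5*t^2 - 13*t + 6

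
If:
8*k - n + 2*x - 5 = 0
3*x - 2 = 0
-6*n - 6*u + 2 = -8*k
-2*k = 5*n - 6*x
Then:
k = 67/126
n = 37/63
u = 86/189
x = 2/3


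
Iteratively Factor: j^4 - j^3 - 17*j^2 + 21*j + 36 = (j - 3)*(j^3 + 2*j^2 - 11*j - 12) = (j - 3)*(j + 4)*(j^2 - 2*j - 3) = (j - 3)*(j + 1)*(j + 4)*(j - 3)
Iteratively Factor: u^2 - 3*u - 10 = (u + 2)*(u - 5)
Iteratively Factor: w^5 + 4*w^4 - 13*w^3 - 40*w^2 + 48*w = (w - 3)*(w^4 + 7*w^3 + 8*w^2 - 16*w) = (w - 3)*(w + 4)*(w^3 + 3*w^2 - 4*w) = (w - 3)*(w + 4)^2*(w^2 - w) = w*(w - 3)*(w + 4)^2*(w - 1)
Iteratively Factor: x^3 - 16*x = (x - 4)*(x^2 + 4*x) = x*(x - 4)*(x + 4)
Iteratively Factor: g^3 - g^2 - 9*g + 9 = (g - 3)*(g^2 + 2*g - 3) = (g - 3)*(g + 3)*(g - 1)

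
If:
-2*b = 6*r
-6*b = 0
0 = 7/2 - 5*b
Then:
No Solution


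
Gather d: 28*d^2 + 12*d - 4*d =28*d^2 + 8*d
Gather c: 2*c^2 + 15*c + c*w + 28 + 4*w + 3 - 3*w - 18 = 2*c^2 + c*(w + 15) + w + 13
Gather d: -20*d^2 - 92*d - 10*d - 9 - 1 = -20*d^2 - 102*d - 10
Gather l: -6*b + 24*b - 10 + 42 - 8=18*b + 24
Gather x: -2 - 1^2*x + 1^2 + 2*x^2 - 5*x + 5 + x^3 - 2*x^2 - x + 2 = x^3 - 7*x + 6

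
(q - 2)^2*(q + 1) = q^3 - 3*q^2 + 4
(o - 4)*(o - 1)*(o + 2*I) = o^3 - 5*o^2 + 2*I*o^2 + 4*o - 10*I*o + 8*I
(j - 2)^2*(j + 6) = j^3 + 2*j^2 - 20*j + 24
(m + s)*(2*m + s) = 2*m^2 + 3*m*s + s^2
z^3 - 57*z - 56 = (z - 8)*(z + 1)*(z + 7)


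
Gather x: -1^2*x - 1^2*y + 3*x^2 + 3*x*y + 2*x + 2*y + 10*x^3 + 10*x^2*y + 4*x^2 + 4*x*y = 10*x^3 + x^2*(10*y + 7) + x*(7*y + 1) + y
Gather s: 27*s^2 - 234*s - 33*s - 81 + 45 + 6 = 27*s^2 - 267*s - 30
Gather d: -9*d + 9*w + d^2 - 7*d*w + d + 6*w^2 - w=d^2 + d*(-7*w - 8) + 6*w^2 + 8*w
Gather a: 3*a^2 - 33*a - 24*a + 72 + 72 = 3*a^2 - 57*a + 144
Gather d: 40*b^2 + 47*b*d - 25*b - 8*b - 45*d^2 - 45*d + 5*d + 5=40*b^2 - 33*b - 45*d^2 + d*(47*b - 40) + 5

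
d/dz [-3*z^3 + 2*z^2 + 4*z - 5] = -9*z^2 + 4*z + 4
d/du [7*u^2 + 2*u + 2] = 14*u + 2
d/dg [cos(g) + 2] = -sin(g)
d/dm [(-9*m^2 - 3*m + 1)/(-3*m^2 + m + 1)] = 2*(-9*m^2 - 6*m - 2)/(9*m^4 - 6*m^3 - 5*m^2 + 2*m + 1)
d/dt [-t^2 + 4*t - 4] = 4 - 2*t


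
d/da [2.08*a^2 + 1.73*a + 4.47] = 4.16*a + 1.73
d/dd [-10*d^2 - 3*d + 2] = -20*d - 3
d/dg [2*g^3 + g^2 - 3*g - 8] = 6*g^2 + 2*g - 3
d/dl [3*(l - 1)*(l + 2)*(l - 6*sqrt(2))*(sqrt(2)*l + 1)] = 12*sqrt(2)*l^3 - 99*l^2 + 9*sqrt(2)*l^2 - 48*sqrt(2)*l - 66*l - 18*sqrt(2) + 66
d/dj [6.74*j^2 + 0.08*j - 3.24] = 13.48*j + 0.08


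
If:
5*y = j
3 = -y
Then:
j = -15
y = -3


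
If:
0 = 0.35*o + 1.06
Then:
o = -3.03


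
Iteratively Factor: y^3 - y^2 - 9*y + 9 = (y + 3)*(y^2 - 4*y + 3) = (y - 3)*(y + 3)*(y - 1)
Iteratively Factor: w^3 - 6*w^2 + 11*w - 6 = (w - 3)*(w^2 - 3*w + 2) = (w - 3)*(w - 2)*(w - 1)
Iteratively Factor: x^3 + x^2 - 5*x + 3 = (x + 3)*(x^2 - 2*x + 1) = (x - 1)*(x + 3)*(x - 1)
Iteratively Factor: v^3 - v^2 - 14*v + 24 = (v - 3)*(v^2 + 2*v - 8) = (v - 3)*(v - 2)*(v + 4)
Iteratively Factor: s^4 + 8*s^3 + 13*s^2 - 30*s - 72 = (s + 3)*(s^3 + 5*s^2 - 2*s - 24) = (s + 3)^2*(s^2 + 2*s - 8) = (s + 3)^2*(s + 4)*(s - 2)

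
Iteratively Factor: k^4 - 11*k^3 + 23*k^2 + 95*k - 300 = (k - 5)*(k^3 - 6*k^2 - 7*k + 60) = (k - 5)*(k + 3)*(k^2 - 9*k + 20) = (k - 5)*(k - 4)*(k + 3)*(k - 5)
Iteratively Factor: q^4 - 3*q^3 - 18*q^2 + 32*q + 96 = (q - 4)*(q^3 + q^2 - 14*q - 24) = (q - 4)*(q + 3)*(q^2 - 2*q - 8) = (q - 4)^2*(q + 3)*(q + 2)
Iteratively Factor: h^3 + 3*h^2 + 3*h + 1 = (h + 1)*(h^2 + 2*h + 1) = (h + 1)^2*(h + 1)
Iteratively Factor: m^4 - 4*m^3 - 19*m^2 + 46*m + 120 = (m + 2)*(m^3 - 6*m^2 - 7*m + 60) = (m + 2)*(m + 3)*(m^2 - 9*m + 20) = (m - 4)*(m + 2)*(m + 3)*(m - 5)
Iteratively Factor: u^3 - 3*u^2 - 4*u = (u + 1)*(u^2 - 4*u) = u*(u + 1)*(u - 4)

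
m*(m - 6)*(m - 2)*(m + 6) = m^4 - 2*m^3 - 36*m^2 + 72*m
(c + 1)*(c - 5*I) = c^2 + c - 5*I*c - 5*I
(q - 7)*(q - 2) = q^2 - 9*q + 14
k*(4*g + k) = 4*g*k + k^2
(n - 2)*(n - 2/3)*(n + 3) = n^3 + n^2/3 - 20*n/3 + 4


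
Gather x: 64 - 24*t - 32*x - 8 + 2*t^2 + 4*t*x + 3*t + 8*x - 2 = 2*t^2 - 21*t + x*(4*t - 24) + 54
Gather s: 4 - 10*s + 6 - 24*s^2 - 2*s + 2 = -24*s^2 - 12*s + 12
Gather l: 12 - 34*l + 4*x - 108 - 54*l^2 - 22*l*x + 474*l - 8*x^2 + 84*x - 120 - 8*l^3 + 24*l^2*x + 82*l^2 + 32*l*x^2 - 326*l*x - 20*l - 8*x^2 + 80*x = -8*l^3 + l^2*(24*x + 28) + l*(32*x^2 - 348*x + 420) - 16*x^2 + 168*x - 216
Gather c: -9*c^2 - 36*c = -9*c^2 - 36*c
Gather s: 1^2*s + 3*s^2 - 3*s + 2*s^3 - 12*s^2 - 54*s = 2*s^3 - 9*s^2 - 56*s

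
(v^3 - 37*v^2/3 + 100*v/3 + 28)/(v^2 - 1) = (3*v^3 - 37*v^2 + 100*v + 84)/(3*(v^2 - 1))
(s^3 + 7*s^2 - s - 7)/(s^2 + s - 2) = (s^2 + 8*s + 7)/(s + 2)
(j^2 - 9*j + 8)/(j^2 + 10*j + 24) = (j^2 - 9*j + 8)/(j^2 + 10*j + 24)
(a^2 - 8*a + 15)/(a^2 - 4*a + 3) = (a - 5)/(a - 1)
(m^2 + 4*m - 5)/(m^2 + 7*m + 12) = (m^2 + 4*m - 5)/(m^2 + 7*m + 12)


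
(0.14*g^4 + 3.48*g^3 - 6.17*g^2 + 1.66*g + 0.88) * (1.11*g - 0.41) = 0.1554*g^5 + 3.8054*g^4 - 8.2755*g^3 + 4.3723*g^2 + 0.2962*g - 0.3608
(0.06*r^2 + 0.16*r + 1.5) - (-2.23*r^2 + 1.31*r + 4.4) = 2.29*r^2 - 1.15*r - 2.9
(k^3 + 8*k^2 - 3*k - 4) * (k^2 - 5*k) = k^5 + 3*k^4 - 43*k^3 + 11*k^2 + 20*k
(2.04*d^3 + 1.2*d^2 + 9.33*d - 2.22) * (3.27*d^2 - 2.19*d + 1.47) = 6.6708*d^5 - 0.5436*d^4 + 30.8799*d^3 - 25.9281*d^2 + 18.5769*d - 3.2634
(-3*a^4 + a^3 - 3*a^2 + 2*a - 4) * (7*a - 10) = -21*a^5 + 37*a^4 - 31*a^3 + 44*a^2 - 48*a + 40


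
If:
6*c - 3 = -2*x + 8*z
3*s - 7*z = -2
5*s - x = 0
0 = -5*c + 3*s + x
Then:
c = 148/283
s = 185/566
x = 925/566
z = 241/566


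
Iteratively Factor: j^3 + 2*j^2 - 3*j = (j)*(j^2 + 2*j - 3) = j*(j - 1)*(j + 3)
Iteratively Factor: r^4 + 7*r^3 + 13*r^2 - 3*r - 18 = (r + 3)*(r^3 + 4*r^2 + r - 6) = (r + 2)*(r + 3)*(r^2 + 2*r - 3) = (r - 1)*(r + 2)*(r + 3)*(r + 3)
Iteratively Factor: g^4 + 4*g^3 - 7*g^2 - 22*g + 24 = (g - 2)*(g^3 + 6*g^2 + 5*g - 12) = (g - 2)*(g + 3)*(g^2 + 3*g - 4) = (g - 2)*(g + 3)*(g + 4)*(g - 1)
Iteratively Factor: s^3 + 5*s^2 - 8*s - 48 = (s - 3)*(s^2 + 8*s + 16) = (s - 3)*(s + 4)*(s + 4)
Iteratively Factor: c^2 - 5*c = (c)*(c - 5)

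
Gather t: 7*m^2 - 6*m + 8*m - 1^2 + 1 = 7*m^2 + 2*m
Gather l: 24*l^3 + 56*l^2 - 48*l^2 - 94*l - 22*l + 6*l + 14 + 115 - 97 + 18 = 24*l^3 + 8*l^2 - 110*l + 50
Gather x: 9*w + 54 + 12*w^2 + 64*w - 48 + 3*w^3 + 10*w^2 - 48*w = 3*w^3 + 22*w^2 + 25*w + 6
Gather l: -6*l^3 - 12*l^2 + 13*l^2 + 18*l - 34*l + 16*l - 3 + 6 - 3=-6*l^3 + l^2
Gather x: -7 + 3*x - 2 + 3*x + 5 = 6*x - 4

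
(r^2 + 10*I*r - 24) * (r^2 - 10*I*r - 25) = r^4 + 51*r^2 - 10*I*r + 600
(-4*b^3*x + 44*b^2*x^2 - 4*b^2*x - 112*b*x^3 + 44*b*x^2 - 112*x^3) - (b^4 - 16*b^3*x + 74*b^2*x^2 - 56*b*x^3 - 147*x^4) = -b^4 + 12*b^3*x - 30*b^2*x^2 - 4*b^2*x - 56*b*x^3 + 44*b*x^2 + 147*x^4 - 112*x^3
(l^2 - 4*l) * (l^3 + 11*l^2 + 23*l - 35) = l^5 + 7*l^4 - 21*l^3 - 127*l^2 + 140*l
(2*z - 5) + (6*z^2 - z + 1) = 6*z^2 + z - 4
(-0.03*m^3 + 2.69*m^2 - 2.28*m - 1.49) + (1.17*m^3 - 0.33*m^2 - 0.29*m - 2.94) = 1.14*m^3 + 2.36*m^2 - 2.57*m - 4.43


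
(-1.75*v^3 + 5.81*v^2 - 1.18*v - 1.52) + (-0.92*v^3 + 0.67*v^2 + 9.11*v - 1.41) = -2.67*v^3 + 6.48*v^2 + 7.93*v - 2.93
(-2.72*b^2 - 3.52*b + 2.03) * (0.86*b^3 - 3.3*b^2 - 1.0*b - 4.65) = -2.3392*b^5 + 5.9488*b^4 + 16.0818*b^3 + 9.469*b^2 + 14.338*b - 9.4395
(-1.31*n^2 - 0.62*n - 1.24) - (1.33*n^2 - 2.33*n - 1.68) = -2.64*n^2 + 1.71*n + 0.44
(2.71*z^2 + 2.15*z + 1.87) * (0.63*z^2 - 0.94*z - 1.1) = 1.7073*z^4 - 1.1929*z^3 - 3.8239*z^2 - 4.1228*z - 2.057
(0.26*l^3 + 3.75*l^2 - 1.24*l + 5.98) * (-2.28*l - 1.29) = -0.5928*l^4 - 8.8854*l^3 - 2.0103*l^2 - 12.0348*l - 7.7142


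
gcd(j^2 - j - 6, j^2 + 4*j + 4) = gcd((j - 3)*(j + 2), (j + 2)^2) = j + 2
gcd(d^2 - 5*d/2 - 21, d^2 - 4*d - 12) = d - 6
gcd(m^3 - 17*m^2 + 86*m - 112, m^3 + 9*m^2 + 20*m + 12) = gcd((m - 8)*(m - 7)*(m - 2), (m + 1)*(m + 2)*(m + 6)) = 1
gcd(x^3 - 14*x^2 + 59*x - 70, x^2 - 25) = x - 5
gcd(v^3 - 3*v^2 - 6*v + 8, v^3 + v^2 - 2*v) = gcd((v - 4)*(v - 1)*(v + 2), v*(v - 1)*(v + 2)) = v^2 + v - 2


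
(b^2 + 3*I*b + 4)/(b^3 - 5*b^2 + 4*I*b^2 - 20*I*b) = (b - I)/(b*(b - 5))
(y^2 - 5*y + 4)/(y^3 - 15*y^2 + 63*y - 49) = (y - 4)/(y^2 - 14*y + 49)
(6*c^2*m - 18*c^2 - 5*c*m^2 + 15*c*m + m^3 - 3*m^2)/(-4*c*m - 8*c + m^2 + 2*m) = (-6*c^2*m + 18*c^2 + 5*c*m^2 - 15*c*m - m^3 + 3*m^2)/(4*c*m + 8*c - m^2 - 2*m)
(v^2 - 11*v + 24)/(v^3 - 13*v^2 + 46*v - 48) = 1/(v - 2)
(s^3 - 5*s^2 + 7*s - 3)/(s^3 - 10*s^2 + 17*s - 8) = (s - 3)/(s - 8)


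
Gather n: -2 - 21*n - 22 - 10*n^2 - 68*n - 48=-10*n^2 - 89*n - 72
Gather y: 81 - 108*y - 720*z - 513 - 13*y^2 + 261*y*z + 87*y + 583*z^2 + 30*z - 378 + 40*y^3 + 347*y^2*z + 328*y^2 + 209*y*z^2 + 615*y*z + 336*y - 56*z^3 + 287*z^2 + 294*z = 40*y^3 + y^2*(347*z + 315) + y*(209*z^2 + 876*z + 315) - 56*z^3 + 870*z^2 - 396*z - 810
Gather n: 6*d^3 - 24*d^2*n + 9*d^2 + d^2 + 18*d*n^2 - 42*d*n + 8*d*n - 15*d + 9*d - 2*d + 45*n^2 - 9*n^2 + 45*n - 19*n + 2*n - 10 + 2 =6*d^3 + 10*d^2 - 8*d + n^2*(18*d + 36) + n*(-24*d^2 - 34*d + 28) - 8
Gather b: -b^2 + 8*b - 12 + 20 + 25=-b^2 + 8*b + 33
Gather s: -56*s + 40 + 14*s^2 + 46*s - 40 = 14*s^2 - 10*s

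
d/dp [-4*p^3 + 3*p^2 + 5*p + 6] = -12*p^2 + 6*p + 5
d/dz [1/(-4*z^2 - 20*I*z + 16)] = (2*z + 5*I)/(4*(z^2 + 5*I*z - 4)^2)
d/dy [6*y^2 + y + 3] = 12*y + 1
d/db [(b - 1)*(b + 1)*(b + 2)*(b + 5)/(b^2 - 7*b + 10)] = 2*(b^5 - 7*b^4 - 29*b^3 + 77*b^2 + 100*b - 70)/(b^4 - 14*b^3 + 69*b^2 - 140*b + 100)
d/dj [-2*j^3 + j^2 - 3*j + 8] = -6*j^2 + 2*j - 3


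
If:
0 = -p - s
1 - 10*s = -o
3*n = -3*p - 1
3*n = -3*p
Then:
No Solution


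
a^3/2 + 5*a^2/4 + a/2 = a*(a/2 + 1)*(a + 1/2)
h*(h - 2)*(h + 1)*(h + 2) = h^4 + h^3 - 4*h^2 - 4*h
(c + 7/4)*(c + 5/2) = c^2 + 17*c/4 + 35/8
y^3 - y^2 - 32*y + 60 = (y - 5)*(y - 2)*(y + 6)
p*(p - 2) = p^2 - 2*p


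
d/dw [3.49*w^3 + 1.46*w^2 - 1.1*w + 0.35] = 10.47*w^2 + 2.92*w - 1.1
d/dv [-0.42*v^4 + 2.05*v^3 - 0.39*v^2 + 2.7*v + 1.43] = -1.68*v^3 + 6.15*v^2 - 0.78*v + 2.7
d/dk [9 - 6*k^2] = -12*k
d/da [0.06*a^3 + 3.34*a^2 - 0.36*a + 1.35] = 0.18*a^2 + 6.68*a - 0.36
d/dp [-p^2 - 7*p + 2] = -2*p - 7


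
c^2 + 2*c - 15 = (c - 3)*(c + 5)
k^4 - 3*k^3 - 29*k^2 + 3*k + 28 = (k - 7)*(k - 1)*(k + 1)*(k + 4)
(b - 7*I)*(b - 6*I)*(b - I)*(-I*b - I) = -I*b^4 - 14*b^3 - I*b^3 - 14*b^2 + 55*I*b^2 + 42*b + 55*I*b + 42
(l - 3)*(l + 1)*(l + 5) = l^3 + 3*l^2 - 13*l - 15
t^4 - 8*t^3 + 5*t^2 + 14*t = t*(t - 7)*(t - 2)*(t + 1)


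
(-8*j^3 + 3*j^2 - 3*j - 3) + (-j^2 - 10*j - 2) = -8*j^3 + 2*j^2 - 13*j - 5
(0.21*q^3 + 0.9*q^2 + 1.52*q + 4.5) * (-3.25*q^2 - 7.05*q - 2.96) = -0.6825*q^5 - 4.4055*q^4 - 11.9066*q^3 - 28.005*q^2 - 36.2242*q - 13.32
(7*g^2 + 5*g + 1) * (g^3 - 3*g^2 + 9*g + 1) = 7*g^5 - 16*g^4 + 49*g^3 + 49*g^2 + 14*g + 1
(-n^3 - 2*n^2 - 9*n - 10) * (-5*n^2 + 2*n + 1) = 5*n^5 + 8*n^4 + 40*n^3 + 30*n^2 - 29*n - 10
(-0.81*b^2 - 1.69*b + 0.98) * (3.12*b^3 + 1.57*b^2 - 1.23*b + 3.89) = -2.5272*b^5 - 6.5445*b^4 + 1.4006*b^3 + 0.466399999999999*b^2 - 7.7795*b + 3.8122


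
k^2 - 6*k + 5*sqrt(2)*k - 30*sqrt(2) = (k - 6)*(k + 5*sqrt(2))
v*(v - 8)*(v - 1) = v^3 - 9*v^2 + 8*v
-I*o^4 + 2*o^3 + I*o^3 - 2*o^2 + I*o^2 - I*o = o*(o + I)^2*(-I*o + I)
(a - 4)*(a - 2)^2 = a^3 - 8*a^2 + 20*a - 16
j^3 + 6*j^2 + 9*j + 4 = (j + 1)^2*(j + 4)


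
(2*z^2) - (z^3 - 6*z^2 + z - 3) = -z^3 + 8*z^2 - z + 3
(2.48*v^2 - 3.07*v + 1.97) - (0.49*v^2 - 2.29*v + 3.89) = 1.99*v^2 - 0.78*v - 1.92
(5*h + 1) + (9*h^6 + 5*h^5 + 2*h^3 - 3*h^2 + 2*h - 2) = 9*h^6 + 5*h^5 + 2*h^3 - 3*h^2 + 7*h - 1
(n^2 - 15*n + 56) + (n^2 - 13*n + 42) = 2*n^2 - 28*n + 98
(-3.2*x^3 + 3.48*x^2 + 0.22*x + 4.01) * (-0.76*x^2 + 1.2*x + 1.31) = 2.432*x^5 - 6.4848*x^4 - 0.1832*x^3 + 1.7752*x^2 + 5.1002*x + 5.2531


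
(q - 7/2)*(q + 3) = q^2 - q/2 - 21/2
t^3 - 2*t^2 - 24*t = t*(t - 6)*(t + 4)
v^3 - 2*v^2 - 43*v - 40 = (v - 8)*(v + 1)*(v + 5)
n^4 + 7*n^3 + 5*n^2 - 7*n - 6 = (n - 1)*(n + 1)^2*(n + 6)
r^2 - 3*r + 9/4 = (r - 3/2)^2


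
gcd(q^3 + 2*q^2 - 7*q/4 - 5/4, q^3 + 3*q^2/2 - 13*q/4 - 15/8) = q^2 + 3*q + 5/4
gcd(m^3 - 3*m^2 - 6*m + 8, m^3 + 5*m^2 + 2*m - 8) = m^2 + m - 2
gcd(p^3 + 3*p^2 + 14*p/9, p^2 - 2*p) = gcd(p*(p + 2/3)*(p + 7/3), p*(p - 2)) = p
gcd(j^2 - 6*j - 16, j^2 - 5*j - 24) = j - 8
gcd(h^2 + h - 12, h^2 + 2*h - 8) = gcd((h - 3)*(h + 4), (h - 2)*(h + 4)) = h + 4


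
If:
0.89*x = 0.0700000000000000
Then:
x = 0.08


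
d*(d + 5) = d^2 + 5*d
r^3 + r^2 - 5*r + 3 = (r - 1)^2*(r + 3)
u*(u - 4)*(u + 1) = u^3 - 3*u^2 - 4*u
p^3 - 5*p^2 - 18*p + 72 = (p - 6)*(p - 3)*(p + 4)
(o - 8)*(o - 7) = o^2 - 15*o + 56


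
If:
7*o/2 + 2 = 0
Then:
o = -4/7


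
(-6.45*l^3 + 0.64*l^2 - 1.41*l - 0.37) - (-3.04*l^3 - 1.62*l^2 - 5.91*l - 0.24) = -3.41*l^3 + 2.26*l^2 + 4.5*l - 0.13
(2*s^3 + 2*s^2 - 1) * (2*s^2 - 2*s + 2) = 4*s^5 + 2*s^2 + 2*s - 2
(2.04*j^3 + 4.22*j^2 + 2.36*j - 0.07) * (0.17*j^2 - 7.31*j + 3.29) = 0.3468*j^5 - 14.195*j^4 - 23.7354*j^3 - 3.3797*j^2 + 8.2761*j - 0.2303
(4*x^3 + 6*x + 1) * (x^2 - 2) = 4*x^5 - 2*x^3 + x^2 - 12*x - 2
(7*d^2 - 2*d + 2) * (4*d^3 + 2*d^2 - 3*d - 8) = 28*d^5 + 6*d^4 - 17*d^3 - 46*d^2 + 10*d - 16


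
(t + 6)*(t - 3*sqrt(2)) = t^2 - 3*sqrt(2)*t + 6*t - 18*sqrt(2)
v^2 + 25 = (v - 5*I)*(v + 5*I)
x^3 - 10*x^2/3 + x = x*(x - 3)*(x - 1/3)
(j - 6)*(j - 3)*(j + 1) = j^3 - 8*j^2 + 9*j + 18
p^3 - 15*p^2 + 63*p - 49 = (p - 7)^2*(p - 1)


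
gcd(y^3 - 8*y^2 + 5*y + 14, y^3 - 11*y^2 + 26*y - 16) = y - 2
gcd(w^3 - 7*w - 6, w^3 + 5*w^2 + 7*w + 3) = w + 1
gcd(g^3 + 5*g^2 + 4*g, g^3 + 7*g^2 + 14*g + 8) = g^2 + 5*g + 4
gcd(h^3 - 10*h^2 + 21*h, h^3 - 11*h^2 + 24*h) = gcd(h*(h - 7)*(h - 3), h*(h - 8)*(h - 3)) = h^2 - 3*h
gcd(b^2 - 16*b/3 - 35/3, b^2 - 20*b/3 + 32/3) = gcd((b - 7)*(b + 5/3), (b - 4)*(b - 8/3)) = 1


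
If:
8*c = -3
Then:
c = -3/8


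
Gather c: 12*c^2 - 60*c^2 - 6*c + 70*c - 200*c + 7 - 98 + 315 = -48*c^2 - 136*c + 224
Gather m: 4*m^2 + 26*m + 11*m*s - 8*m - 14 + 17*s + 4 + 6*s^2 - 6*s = 4*m^2 + m*(11*s + 18) + 6*s^2 + 11*s - 10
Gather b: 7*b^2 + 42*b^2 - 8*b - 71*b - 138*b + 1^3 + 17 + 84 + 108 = 49*b^2 - 217*b + 210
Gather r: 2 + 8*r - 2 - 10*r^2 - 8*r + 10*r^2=0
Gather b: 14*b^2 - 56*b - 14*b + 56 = 14*b^2 - 70*b + 56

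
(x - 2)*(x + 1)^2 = x^3 - 3*x - 2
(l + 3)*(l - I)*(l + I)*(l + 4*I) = l^4 + 3*l^3 + 4*I*l^3 + l^2 + 12*I*l^2 + 3*l + 4*I*l + 12*I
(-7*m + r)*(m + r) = -7*m^2 - 6*m*r + r^2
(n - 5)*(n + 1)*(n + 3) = n^3 - n^2 - 17*n - 15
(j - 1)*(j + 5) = j^2 + 4*j - 5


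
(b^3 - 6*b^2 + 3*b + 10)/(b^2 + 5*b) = (b^3 - 6*b^2 + 3*b + 10)/(b*(b + 5))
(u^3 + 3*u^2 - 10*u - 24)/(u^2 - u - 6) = u + 4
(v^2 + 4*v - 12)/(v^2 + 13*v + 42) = (v - 2)/(v + 7)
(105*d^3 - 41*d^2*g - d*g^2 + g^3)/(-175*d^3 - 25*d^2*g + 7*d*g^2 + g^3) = (-3*d + g)/(5*d + g)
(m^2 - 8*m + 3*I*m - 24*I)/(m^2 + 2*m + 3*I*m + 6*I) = (m - 8)/(m + 2)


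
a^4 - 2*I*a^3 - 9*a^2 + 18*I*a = a*(a - 3)*(a + 3)*(a - 2*I)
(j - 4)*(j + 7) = j^2 + 3*j - 28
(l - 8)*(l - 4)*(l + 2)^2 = l^4 - 8*l^3 - 12*l^2 + 80*l + 128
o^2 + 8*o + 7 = (o + 1)*(o + 7)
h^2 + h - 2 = (h - 1)*(h + 2)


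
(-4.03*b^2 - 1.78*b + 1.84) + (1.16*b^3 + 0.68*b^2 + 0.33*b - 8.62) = 1.16*b^3 - 3.35*b^2 - 1.45*b - 6.78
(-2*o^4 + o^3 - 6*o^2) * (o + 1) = -2*o^5 - o^4 - 5*o^3 - 6*o^2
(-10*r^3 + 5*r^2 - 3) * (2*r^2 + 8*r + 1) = -20*r^5 - 70*r^4 + 30*r^3 - r^2 - 24*r - 3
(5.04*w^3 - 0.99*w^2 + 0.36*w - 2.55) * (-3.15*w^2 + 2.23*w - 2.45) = -15.876*w^5 + 14.3577*w^4 - 15.6897*w^3 + 11.2608*w^2 - 6.5685*w + 6.2475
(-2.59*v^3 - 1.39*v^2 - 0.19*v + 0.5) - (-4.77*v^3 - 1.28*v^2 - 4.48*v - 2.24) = 2.18*v^3 - 0.11*v^2 + 4.29*v + 2.74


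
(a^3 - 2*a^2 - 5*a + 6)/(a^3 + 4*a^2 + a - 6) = (a - 3)/(a + 3)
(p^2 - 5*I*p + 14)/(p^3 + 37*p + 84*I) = (p + 2*I)/(p^2 + 7*I*p - 12)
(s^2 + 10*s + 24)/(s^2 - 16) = (s + 6)/(s - 4)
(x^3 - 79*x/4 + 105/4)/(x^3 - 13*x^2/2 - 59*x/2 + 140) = (x - 3/2)/(x - 8)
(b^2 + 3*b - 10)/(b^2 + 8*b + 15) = (b - 2)/(b + 3)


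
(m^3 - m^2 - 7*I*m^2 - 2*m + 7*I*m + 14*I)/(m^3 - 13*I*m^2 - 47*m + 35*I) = (m^2 - m - 2)/(m^2 - 6*I*m - 5)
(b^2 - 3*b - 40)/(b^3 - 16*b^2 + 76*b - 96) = (b + 5)/(b^2 - 8*b + 12)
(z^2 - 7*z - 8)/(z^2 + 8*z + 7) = (z - 8)/(z + 7)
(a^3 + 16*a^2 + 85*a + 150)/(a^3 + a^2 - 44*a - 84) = (a^2 + 10*a + 25)/(a^2 - 5*a - 14)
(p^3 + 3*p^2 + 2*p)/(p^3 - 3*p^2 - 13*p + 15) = p*(p^2 + 3*p + 2)/(p^3 - 3*p^2 - 13*p + 15)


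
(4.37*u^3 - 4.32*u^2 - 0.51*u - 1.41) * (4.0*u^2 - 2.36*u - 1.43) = 17.48*u^5 - 27.5932*u^4 + 1.9061*u^3 + 1.7412*u^2 + 4.0569*u + 2.0163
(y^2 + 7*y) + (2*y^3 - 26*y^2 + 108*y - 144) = 2*y^3 - 25*y^2 + 115*y - 144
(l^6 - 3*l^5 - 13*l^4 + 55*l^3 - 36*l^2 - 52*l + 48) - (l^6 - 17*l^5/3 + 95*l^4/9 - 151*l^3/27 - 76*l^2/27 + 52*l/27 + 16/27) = 8*l^5/3 - 212*l^4/9 + 1636*l^3/27 - 896*l^2/27 - 1456*l/27 + 1280/27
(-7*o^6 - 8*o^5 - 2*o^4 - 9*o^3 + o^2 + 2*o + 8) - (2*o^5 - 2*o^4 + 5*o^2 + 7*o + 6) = -7*o^6 - 10*o^5 - 9*o^3 - 4*o^2 - 5*o + 2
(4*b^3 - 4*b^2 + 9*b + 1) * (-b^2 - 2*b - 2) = -4*b^5 - 4*b^4 - 9*b^3 - 11*b^2 - 20*b - 2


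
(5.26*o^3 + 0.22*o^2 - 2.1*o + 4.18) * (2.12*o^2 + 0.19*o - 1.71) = 11.1512*o^5 + 1.4658*o^4 - 13.4048*o^3 + 8.0864*o^2 + 4.3852*o - 7.1478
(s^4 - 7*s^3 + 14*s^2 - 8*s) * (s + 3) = s^5 - 4*s^4 - 7*s^3 + 34*s^2 - 24*s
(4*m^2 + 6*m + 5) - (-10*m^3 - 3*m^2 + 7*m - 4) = 10*m^3 + 7*m^2 - m + 9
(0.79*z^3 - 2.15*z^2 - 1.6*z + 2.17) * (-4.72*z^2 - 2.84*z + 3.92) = -3.7288*z^5 + 7.9044*z^4 + 16.7548*z^3 - 14.1264*z^2 - 12.4348*z + 8.5064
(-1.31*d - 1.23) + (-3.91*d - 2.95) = -5.22*d - 4.18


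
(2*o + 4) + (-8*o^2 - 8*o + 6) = -8*o^2 - 6*o + 10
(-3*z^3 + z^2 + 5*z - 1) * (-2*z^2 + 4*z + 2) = 6*z^5 - 14*z^4 - 12*z^3 + 24*z^2 + 6*z - 2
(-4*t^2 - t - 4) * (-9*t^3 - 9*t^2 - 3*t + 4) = 36*t^5 + 45*t^4 + 57*t^3 + 23*t^2 + 8*t - 16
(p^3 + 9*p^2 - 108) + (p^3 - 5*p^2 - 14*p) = 2*p^3 + 4*p^2 - 14*p - 108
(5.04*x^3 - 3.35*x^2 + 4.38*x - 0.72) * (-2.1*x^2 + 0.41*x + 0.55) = -10.584*x^5 + 9.1014*x^4 - 7.7995*x^3 + 1.4653*x^2 + 2.1138*x - 0.396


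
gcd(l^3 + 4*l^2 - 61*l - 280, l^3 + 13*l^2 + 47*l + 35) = l^2 + 12*l + 35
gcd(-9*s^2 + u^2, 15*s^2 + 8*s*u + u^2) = 3*s + u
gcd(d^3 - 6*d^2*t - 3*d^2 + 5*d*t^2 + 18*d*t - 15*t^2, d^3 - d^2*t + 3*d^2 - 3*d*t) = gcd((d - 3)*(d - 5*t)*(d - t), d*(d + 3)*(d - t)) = -d + t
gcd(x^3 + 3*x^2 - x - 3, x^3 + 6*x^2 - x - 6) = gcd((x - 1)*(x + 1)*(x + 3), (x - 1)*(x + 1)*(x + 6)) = x^2 - 1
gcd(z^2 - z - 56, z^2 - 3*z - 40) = z - 8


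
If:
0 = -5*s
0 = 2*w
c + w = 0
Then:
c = 0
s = 0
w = 0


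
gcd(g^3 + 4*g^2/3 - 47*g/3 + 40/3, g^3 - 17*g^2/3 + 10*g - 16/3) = g^2 - 11*g/3 + 8/3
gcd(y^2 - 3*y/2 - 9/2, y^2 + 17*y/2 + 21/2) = y + 3/2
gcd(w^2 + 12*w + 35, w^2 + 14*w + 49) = w + 7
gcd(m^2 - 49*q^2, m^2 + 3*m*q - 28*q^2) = m + 7*q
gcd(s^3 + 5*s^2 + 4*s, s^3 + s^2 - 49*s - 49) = s + 1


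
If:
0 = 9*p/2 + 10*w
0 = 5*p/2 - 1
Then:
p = 2/5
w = -9/50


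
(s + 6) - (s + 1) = 5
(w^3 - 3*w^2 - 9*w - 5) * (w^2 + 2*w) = w^5 - w^4 - 15*w^3 - 23*w^2 - 10*w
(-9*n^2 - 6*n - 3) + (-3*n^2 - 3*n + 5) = -12*n^2 - 9*n + 2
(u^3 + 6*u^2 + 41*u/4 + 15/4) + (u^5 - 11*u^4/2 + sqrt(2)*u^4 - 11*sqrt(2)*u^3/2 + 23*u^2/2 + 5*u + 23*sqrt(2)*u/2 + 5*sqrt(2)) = u^5 - 11*u^4/2 + sqrt(2)*u^4 - 11*sqrt(2)*u^3/2 + u^3 + 35*u^2/2 + 61*u/4 + 23*sqrt(2)*u/2 + 15/4 + 5*sqrt(2)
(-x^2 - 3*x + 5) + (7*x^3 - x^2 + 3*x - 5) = 7*x^3 - 2*x^2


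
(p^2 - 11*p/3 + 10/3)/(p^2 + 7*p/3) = (3*p^2 - 11*p + 10)/(p*(3*p + 7))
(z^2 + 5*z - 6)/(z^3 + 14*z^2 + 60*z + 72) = (z - 1)/(z^2 + 8*z + 12)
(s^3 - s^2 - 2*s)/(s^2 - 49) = s*(s^2 - s - 2)/(s^2 - 49)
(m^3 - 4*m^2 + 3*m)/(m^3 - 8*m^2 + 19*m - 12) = m/(m - 4)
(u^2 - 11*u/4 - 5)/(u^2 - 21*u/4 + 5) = (4*u + 5)/(4*u - 5)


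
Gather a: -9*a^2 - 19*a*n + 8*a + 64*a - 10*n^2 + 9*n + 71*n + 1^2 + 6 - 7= -9*a^2 + a*(72 - 19*n) - 10*n^2 + 80*n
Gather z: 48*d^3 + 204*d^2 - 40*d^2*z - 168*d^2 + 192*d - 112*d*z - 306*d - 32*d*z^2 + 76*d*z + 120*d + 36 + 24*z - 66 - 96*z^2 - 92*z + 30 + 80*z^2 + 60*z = 48*d^3 + 36*d^2 + 6*d + z^2*(-32*d - 16) + z*(-40*d^2 - 36*d - 8)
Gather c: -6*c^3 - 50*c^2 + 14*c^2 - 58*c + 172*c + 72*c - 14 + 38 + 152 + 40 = -6*c^3 - 36*c^2 + 186*c + 216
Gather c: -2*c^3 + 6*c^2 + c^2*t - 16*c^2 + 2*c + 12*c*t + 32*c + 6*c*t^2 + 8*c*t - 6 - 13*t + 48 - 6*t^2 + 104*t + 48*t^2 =-2*c^3 + c^2*(t - 10) + c*(6*t^2 + 20*t + 34) + 42*t^2 + 91*t + 42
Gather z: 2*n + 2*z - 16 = 2*n + 2*z - 16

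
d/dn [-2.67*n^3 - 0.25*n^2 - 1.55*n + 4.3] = -8.01*n^2 - 0.5*n - 1.55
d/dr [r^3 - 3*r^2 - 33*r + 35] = 3*r^2 - 6*r - 33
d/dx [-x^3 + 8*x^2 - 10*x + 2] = -3*x^2 + 16*x - 10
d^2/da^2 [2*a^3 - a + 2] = 12*a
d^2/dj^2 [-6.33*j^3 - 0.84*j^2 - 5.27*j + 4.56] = -37.98*j - 1.68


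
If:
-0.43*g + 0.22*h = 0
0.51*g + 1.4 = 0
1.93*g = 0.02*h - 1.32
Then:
No Solution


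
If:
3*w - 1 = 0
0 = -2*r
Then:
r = 0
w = 1/3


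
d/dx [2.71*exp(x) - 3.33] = 2.71*exp(x)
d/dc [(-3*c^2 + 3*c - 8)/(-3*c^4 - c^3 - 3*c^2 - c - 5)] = (-18*c^5 + 24*c^4 - 90*c^3 - 12*c^2 - 18*c - 23)/(9*c^8 + 6*c^7 + 19*c^6 + 12*c^5 + 41*c^4 + 16*c^3 + 31*c^2 + 10*c + 25)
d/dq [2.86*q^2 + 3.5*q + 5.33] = 5.72*q + 3.5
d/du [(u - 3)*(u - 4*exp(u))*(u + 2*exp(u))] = -2*u^2*exp(u) + 3*u^2 - 16*u*exp(2*u) + 2*u*exp(u) - 6*u + 40*exp(2*u) + 6*exp(u)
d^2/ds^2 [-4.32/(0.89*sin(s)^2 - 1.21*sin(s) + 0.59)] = (13.687488*sin(s)^4 - 13.956624*sin(s)^3 - 23.280048*sin(s)^2 + 30.997296*sin(s) - 8.11296)/(0.89*sin(s)^2 - 1.21*sin(s) + 0.59)^3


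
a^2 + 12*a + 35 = (a + 5)*(a + 7)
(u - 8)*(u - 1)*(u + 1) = u^3 - 8*u^2 - u + 8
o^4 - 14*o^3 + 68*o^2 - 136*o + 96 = (o - 6)*(o - 4)*(o - 2)^2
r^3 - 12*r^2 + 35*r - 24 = (r - 8)*(r - 3)*(r - 1)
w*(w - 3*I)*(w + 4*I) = w^3 + I*w^2 + 12*w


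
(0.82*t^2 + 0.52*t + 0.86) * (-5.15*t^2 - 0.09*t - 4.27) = -4.223*t^4 - 2.7518*t^3 - 7.9772*t^2 - 2.2978*t - 3.6722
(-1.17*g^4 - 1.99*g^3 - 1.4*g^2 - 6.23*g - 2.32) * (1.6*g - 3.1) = -1.872*g^5 + 0.443*g^4 + 3.929*g^3 - 5.628*g^2 + 15.601*g + 7.192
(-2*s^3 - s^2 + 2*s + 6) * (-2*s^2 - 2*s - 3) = 4*s^5 + 6*s^4 + 4*s^3 - 13*s^2 - 18*s - 18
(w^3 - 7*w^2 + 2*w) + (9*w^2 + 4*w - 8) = w^3 + 2*w^2 + 6*w - 8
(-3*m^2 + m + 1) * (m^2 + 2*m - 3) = -3*m^4 - 5*m^3 + 12*m^2 - m - 3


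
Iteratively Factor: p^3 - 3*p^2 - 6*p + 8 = (p - 4)*(p^2 + p - 2) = (p - 4)*(p + 2)*(p - 1)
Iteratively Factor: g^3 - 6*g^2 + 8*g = (g - 2)*(g^2 - 4*g) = g*(g - 2)*(g - 4)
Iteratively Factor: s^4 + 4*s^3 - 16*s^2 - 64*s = (s + 4)*(s^3 - 16*s) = (s + 4)^2*(s^2 - 4*s) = s*(s + 4)^2*(s - 4)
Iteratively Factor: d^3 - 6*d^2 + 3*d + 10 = (d - 2)*(d^2 - 4*d - 5) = (d - 2)*(d + 1)*(d - 5)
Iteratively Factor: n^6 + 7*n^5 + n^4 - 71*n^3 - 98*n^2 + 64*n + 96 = (n - 1)*(n^5 + 8*n^4 + 9*n^3 - 62*n^2 - 160*n - 96) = (n - 1)*(n + 1)*(n^4 + 7*n^3 + 2*n^2 - 64*n - 96) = (n - 1)*(n + 1)*(n + 2)*(n^3 + 5*n^2 - 8*n - 48) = (n - 1)*(n + 1)*(n + 2)*(n + 4)*(n^2 + n - 12) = (n - 3)*(n - 1)*(n + 1)*(n + 2)*(n + 4)*(n + 4)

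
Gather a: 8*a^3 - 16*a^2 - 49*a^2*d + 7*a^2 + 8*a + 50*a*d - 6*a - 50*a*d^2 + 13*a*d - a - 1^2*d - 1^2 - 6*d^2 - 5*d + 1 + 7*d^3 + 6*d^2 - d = 8*a^3 + a^2*(-49*d - 9) + a*(-50*d^2 + 63*d + 1) + 7*d^3 - 7*d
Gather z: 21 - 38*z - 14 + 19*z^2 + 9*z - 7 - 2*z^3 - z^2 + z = -2*z^3 + 18*z^2 - 28*z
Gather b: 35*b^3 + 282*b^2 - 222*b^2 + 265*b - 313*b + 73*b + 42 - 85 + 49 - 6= 35*b^3 + 60*b^2 + 25*b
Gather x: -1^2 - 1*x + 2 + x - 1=0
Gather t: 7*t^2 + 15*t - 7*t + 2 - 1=7*t^2 + 8*t + 1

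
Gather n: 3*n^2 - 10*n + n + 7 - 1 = 3*n^2 - 9*n + 6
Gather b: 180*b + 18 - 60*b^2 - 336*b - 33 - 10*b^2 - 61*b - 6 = -70*b^2 - 217*b - 21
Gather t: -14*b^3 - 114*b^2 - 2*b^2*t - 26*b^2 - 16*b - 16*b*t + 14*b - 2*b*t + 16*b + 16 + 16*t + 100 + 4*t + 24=-14*b^3 - 140*b^2 + 14*b + t*(-2*b^2 - 18*b + 20) + 140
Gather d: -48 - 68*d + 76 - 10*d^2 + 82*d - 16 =-10*d^2 + 14*d + 12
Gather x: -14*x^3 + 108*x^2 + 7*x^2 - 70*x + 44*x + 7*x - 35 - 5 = -14*x^3 + 115*x^2 - 19*x - 40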